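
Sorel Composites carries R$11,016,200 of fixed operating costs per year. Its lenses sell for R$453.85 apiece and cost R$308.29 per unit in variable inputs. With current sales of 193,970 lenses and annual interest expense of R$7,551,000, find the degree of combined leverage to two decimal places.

Contribution at this volume is 193,970 × R$145.56 = R$28,234,273.20.
Subtracting fixed costs: EBIT = R$28,234,273.20 − R$11,016,200 = R$17,218,073.20. Interest = R$7,551,000.00, so EBIT − I = R$9,667,073.20.
DCL = contribution ÷ (EBIT − I) = R$28,234,273.20 ÷ R$9,667,073.20 = 2.9207.

2.92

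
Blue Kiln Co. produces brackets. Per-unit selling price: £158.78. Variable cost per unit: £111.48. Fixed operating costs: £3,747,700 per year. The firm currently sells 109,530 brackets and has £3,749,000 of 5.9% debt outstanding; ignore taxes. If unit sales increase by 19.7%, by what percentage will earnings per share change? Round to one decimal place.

+84.2%

Total contribution margin = 109,530 × £47.30 = £5,180,769.00.
EBIT = £5,180,769.00 − £3,747,700 = £1,433,069.00.
After interest of £221,191.00, pre-tax earnings = £1,211,878.00.
Degree of combined leverage = contribution ÷ (EBIT − I) = £5,180,769.00 ÷ £1,211,878.00 = 4.2750.
EPS therefore changes by 4.2750 × (+19.7%) = +84.2%.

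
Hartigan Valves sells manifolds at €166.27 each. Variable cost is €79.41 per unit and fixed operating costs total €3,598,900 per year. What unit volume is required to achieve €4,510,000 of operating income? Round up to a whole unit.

93,356 manifolds

Each unit contributes €166.27 − €79.41 = €86.86.
Need Q such that Q × €86.86 − €3,598,900 = €4,510,000, i.e. Q = €8,108,900 / €86.86 = 93,355.98 → 93,356.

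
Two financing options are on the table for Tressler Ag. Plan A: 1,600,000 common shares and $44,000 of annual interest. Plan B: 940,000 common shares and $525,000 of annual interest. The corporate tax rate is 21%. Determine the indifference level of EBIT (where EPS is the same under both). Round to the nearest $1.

$1,210,061

At indifference, (EBIT − 44,000)(1 − t)/1,600,000 = (EBIT − 525,000)(1 − t)/940,000.
Cancelling (1 − t) and cross-multiplying: 940,000·(EBIT − 44,000) = 1,600,000·(EBIT − 525,000).
EBIT × (1,600,000 − 940,000) = 525,000 × 1,600,000 − 44,000 × 940,000 = 798,640,000,000, so EBIT = 798,640,000,000 ÷ 660,000 = 1,210,060.61.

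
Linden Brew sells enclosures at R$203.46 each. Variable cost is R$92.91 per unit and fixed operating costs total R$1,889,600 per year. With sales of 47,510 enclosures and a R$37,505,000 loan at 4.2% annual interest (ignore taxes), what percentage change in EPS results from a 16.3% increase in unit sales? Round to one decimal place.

+47.9%

Total contribution margin = 47,510 × R$110.55 = R$5,252,230.50.
EBIT = R$5,252,230.50 − R$1,889,600 = R$3,362,630.50.
Interest = R$1,575,210.00, so EBIT − I = R$1,787,420.50.
Degree of combined leverage = contribution ÷ (EBIT − I) = R$5,252,230.50 ÷ R$1,787,420.50 = 2.9384.
%ΔEPS = DCL × %ΔSales = 2.9384 × +16.3% = +47.9%.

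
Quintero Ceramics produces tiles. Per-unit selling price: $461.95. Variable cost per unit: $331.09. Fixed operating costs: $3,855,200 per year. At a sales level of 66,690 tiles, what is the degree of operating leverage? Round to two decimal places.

1.79

Total contribution margin = 66,690 × $130.86 = $8,727,053.40.
Operating income = contribution − fixed costs = $8,727,053.40 − $3,855,200 = $4,871,853.40.
Degree of operating leverage = $8,727,053.40 / $4,871,853.40 = 1.7913.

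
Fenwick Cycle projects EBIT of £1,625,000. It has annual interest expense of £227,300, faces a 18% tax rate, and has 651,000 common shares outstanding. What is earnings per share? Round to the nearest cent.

£1.76

Interest = £227,300.00, so EBT = £1,625,000 − £227,300.00 = £1,397,700.00.
After tax at 18%: net income = £1,397,700.00 × 0.82 = £1,146,114.00.
EPS = £1,146,114.00 ÷ 651,000 = £1.76.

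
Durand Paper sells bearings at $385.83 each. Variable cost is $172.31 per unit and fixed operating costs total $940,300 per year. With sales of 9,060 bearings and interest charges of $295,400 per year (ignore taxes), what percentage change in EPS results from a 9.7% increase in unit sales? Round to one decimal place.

+26.9%

At 9,060 units, contribution = 9,060 × $213.52 = $1,934,491.20.
Subtracting fixed costs: EBIT = $1,934,491.20 − $940,300 = $994,191.20.
After interest of $295,400.00, pre-tax earnings = $698,791.20.
Degree of combined leverage = contribution ÷ (EBIT − I) = $1,934,491.20 ÷ $698,791.20 = 2.7683.
%ΔEPS = DCL × %ΔSales = 2.7683 × +9.7% = +26.9%.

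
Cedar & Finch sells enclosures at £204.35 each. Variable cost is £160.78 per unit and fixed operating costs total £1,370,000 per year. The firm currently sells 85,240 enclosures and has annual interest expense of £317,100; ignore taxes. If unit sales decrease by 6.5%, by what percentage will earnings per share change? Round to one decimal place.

-11.9%

Total contribution margin = 85,240 × £43.57 = £3,713,906.80.
Subtracting fixed costs: EBIT = £3,713,906.80 − £1,370,000 = £2,343,906.80.
Interest = £317,100.00, so EBIT − I = £2,026,806.80.
Degree of combined leverage = contribution ÷ (EBIT − I) = £3,713,906.80 ÷ £2,026,806.80 = 1.8324.
EPS therefore changes by 1.8324 × (-6.5%) = -11.9%.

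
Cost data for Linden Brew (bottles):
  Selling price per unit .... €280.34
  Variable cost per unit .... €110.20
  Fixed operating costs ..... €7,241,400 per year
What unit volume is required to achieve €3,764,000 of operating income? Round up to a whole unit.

64,685 bottles

Each unit contributes €280.34 − €110.20 = €170.14.
Required volume = (fixed costs + target profit) ÷ CM = (€7,241,400 + €3,764,000) ÷ €170.14 = 64,684.38, so 64,685 bottles.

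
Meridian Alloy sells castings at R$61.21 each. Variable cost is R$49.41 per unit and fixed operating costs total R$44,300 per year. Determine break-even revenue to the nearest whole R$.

R$229,797

CM per unit = R$61.21 − R$49.41 = R$11.80; CM ratio = R$11.80 / R$61.21 = 0.1928.
Break-even revenue = fixed costs × price ÷ CM = R$44,300 × R$61.21 ÷ R$11.80 = R$229,797.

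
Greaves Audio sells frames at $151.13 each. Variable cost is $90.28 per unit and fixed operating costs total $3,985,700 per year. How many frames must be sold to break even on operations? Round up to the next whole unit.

Contribution margin per unit = $151.13 − $90.28 = $60.85.
Units to break even: $3,985,700 ÷ $60.85 = 65,500.41, rounded up to 65,501.

65,501 frames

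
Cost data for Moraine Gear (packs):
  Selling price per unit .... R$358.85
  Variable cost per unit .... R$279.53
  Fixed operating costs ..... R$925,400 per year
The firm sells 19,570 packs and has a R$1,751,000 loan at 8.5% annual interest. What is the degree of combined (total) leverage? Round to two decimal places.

3.25

Total contribution margin = 19,570 × R$79.32 = R$1,552,292.40.
Subtracting fixed costs: EBIT = R$1,552,292.40 − R$925,400 = R$626,892.40. Interest = R$148,835.00, so EBIT − I = R$478,057.40.
Degree of total leverage = total CM / (EBIT − interest) = R$1,552,292.40 / R$478,057.40 = 3.2471.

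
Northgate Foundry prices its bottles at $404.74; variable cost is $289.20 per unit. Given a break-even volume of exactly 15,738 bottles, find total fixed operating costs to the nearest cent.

$1,818,368.52

Each unit contributes $404.74 − $289.20 = $115.54.
Fixed costs = break-even units × CM = 15,738 × $115.54 = $1,818,368.52.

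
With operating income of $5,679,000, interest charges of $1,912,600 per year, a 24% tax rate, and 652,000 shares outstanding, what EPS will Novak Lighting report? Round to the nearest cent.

Pre-tax income = $5,679,000 − $1,912,600.00 = $3,766,400.00.
After tax at 24%: net income = $3,766,400.00 × 0.76 = $2,862,464.00.
EPS = $2,862,464.00 ÷ 652,000 = $4.39.

$4.39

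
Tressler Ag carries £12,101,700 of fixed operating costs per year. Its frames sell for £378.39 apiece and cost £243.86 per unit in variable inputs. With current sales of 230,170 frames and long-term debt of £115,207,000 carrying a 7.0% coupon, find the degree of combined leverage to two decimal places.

2.87

Contribution at this volume is 230,170 × £134.53 = £30,964,770.10.
Subtracting fixed costs: EBIT = £30,964,770.10 − £12,101,700 = £18,863,070.10. Interest = £8,064,490.00, so EBIT − I = £10,798,580.10.
Degree of total leverage = total CM / (EBIT − interest) = £30,964,770.10 / £10,798,580.10 = 2.8675.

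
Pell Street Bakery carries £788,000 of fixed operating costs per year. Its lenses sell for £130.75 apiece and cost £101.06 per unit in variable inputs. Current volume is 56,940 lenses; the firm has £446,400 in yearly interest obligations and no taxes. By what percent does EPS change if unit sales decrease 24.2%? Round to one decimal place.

Total contribution margin = 56,940 × £29.69 = £1,690,548.60.
Subtracting fixed costs: EBIT = £1,690,548.60 − £788,000 = £902,548.60.
After interest of £446,400.00, pre-tax earnings = £456,148.60.
DCL = total CM / (EBIT − I) = £1,690,548.60 / £456,148.60 = 3.7061.
%ΔEPS = DCL × %ΔSales = 3.7061 × -24.2% = -89.7%.

-89.7%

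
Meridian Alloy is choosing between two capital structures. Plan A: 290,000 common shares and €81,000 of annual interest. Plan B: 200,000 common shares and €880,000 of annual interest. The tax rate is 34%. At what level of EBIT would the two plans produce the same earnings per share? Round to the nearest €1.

€2,655,556

Set EPS_A = EPS_B: (EBIT − €81,000)(1 − 0.34) ÷ 290,000 = (EBIT − €880,000)(1 − 0.34) ÷ 200,000.
The (1 − t) factor cancels: (EBIT − 81,000) × 200,000 = (EBIT − 880,000) × 290,000.
Solving, EBIT = (880,000·290,000 − 81,000·200,000) / (290,000 − 200,000) = 239,000,000,000 / 90,000 = 2,655,555.56.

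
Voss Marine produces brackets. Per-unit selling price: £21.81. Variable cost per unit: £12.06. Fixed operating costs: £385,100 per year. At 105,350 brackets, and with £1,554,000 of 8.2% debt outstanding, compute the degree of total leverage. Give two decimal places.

2.00

Total contribution margin = 105,350 × £9.75 = £1,027,162.50.
Operating income = contribution − fixed costs = £1,027,162.50 − £385,100 = £642,062.50. Interest = £127,428.00, so EBIT − I = £514,634.50.
DCL = contribution ÷ (EBIT − I) = £1,027,162.50 ÷ £514,634.50 = 1.9959.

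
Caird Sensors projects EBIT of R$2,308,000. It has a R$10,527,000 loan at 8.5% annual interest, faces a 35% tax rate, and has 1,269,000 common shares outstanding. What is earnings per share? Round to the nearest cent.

R$0.72

Interest = R$894,795.00, so EBT = R$2,308,000 − R$894,795.00 = R$1,413,205.00.
Net income = R$1,413,205.00 × (1 − 0.35) = R$918,583.25.
EPS = R$918,583.25 ÷ 1,269,000 = R$0.72.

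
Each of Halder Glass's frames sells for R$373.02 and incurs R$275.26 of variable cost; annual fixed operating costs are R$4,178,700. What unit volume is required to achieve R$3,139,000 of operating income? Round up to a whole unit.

Each unit contributes R$373.02 − R$275.26 = R$97.76.
Required volume = (fixed costs + target profit) ÷ CM = (R$4,178,700 + R$3,139,000) ÷ R$97.76 = 74,853.72, so 74,854 frames.

74,854 frames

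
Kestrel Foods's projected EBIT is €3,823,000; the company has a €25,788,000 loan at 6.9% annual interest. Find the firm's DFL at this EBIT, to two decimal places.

1.87

Annual interest charges come to €1,779,372.00.
Degree of financial leverage = EBIT / (EBIT − interest) = €3,823,000 / €2,043,628.00 = 1.8707.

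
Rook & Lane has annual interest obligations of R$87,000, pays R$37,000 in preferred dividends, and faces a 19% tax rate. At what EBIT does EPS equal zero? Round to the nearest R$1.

Grossing the preferred dividend up to pre-tax terms: R$37,000 / (1 − 0.19) = R$45,679.01.
Financial break-even EBIT = interest + D_p ÷ (1 − t) = R$87,000 + R$45,679.01 = R$132,679.01.

R$132,679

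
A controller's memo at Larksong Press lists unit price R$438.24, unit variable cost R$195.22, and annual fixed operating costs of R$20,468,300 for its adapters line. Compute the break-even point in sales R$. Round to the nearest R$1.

CM per unit = R$438.24 − R$195.22 = R$243.02; CM ratio = R$243.02 / R$438.24 = 0.5545.
Break-even revenue = fixed costs × price ÷ CM = R$20,468,300 × R$438.24 ÷ R$243.02 = R$36,910,657.

R$36,910,657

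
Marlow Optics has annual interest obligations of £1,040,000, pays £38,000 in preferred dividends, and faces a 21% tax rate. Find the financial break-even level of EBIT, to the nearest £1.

£1,088,101

Preferred dividends are paid after tax, so their pre-tax equivalent is £38,000 ÷ (1 − 0.21) = £48,101.27.
EPS = 0 when EBIT covers interest plus the pre-tax preferred burden: £1,040,000 + £48,101.27 = £1,088,101.27.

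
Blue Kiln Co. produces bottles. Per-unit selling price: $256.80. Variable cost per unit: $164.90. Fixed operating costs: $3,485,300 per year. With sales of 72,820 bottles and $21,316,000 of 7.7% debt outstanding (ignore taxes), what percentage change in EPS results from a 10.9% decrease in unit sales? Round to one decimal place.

-46.6%

Contribution at this volume is 72,820 × $91.90 = $6,692,158.00.
Operating income = contribution − fixed costs = $6,692,158.00 − $3,485,300 = $3,206,858.00.
Interest = $1,641,332.00, so EBIT − I = $1,565,526.00.
DCL = total CM / (EBIT − I) = $6,692,158.00 / $1,565,526.00 = 4.2747.
%ΔEPS = DCL × %ΔSales = 4.2747 × -10.9% = -46.6%.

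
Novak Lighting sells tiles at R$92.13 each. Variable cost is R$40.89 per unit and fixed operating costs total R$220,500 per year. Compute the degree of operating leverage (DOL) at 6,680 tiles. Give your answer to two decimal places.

Contribution at this volume is 6,680 × R$51.24 = R$342,283.20.
Operating income = contribution − fixed costs = R$342,283.20 − R$220,500 = R$121,783.20.
So DOL = total CM / EBIT = R$342,283.20 / R$121,783.20 = 2.8106.

2.81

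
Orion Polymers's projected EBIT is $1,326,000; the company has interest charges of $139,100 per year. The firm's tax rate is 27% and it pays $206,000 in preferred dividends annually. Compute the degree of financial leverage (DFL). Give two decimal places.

Interest = $139,100.00.
Preferred dividends grossed up pre-tax: $206,000 / (1 − 0.27) = $282,191.78.
DFL = EBIT ÷ [EBIT − I − D_p/(1−t)] = $1,326,000 ÷ [$1,326,000 − $139,100.00 − $282,191.78] = $1,326,000 ÷ $904,708.22 = 1.4657.

1.47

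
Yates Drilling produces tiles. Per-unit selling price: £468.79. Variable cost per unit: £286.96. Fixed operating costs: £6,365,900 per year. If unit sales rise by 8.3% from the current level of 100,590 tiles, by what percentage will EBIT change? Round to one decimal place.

+12.7%

Contribution at this volume is 100,590 × £181.83 = £18,290,279.70.
Subtracting fixed costs: EBIT = £18,290,279.70 − £6,365,900 = £11,924,379.70.
DOL = contribution ÷ EBIT = £18,290,279.70 ÷ £11,924,379.70 = 1.5339.
%ΔEBIT = DOL × %ΔSales = 1.5339 × +8.3% = +12.7%.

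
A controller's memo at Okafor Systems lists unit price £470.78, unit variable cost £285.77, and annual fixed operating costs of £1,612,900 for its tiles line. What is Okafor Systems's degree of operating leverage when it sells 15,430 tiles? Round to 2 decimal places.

Contribution at this volume is 15,430 × £185.01 = £2,854,704.30.
Subtracting fixed costs: EBIT = £2,854,704.30 − £1,612,900 = £1,241,804.30.
Degree of operating leverage = £2,854,704.30 / £1,241,804.30 = 2.2988.

2.30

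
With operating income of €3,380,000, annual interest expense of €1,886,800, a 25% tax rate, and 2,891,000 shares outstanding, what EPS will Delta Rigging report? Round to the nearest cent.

€0.39

Interest = €1,886,800.00, so EBT = €3,380,000 − €1,886,800.00 = €1,493,200.00.
Net income = €1,493,200.00 × (1 − 0.25) = €1,119,900.00.
EPS = €1,119,900.00 ÷ 2,891,000 = €0.39.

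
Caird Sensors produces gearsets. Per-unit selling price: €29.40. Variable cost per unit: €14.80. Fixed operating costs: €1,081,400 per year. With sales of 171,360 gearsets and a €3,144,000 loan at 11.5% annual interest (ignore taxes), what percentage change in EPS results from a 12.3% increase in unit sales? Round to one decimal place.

+29.1%

Contribution at this volume is 171,360 × €14.60 = €2,501,856.00.
Subtracting fixed costs: EBIT = €2,501,856.00 − €1,081,400 = €1,420,456.00.
Interest = €361,560.00, so EBIT − I = €1,058,896.00.
Degree of combined leverage = contribution ÷ (EBIT − I) = €2,501,856.00 ÷ €1,058,896.00 = 2.3627.
%ΔEPS = DCL × %ΔSales = 2.3627 × +12.3% = +29.1%.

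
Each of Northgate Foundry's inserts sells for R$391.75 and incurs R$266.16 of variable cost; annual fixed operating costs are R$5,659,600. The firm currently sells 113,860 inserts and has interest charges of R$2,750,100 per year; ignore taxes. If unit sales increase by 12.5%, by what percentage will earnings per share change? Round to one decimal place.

At 113,860 units, contribution = 113,860 × R$125.59 = R$14,299,677.40.
EBIT = R$14,299,677.40 − R$5,659,600 = R$8,640,077.40.
After interest of R$2,750,100.00, pre-tax earnings = R$5,889,977.40.
Degree of combined leverage = contribution ÷ (EBIT − I) = R$14,299,677.40 ÷ R$5,889,977.40 = 2.4278.
EPS therefore changes by 2.4278 × (+12.5%) = +30.3%.

+30.3%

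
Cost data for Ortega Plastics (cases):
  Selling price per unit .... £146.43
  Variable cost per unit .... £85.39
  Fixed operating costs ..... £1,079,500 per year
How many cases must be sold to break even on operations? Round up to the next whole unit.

17,686 cases

Each unit contributes £146.43 − £85.39 = £61.04.
Break-even volume = fixed costs ÷ CM per unit = £1,079,500 ÷ £61.04 = 17,685.12, so 17,686 cases.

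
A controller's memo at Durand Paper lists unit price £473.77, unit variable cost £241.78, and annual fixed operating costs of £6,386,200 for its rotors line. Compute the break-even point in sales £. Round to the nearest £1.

£13,041,898

Contribution margin per unit = £473.77 − £241.78 = £231.99, a CM ratio of £231.99 ÷ £473.77 = 0.4897.
Break-even revenue = fixed costs × price ÷ CM = £6,386,200 × £473.77 ÷ £231.99 = £13,041,898.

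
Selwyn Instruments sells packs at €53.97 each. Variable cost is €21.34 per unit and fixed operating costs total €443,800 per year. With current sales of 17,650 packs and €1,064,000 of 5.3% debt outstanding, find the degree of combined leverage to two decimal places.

Total contribution margin = 17,650 × €32.63 = €575,919.50.
Subtracting fixed costs: EBIT = €575,919.50 − €443,800 = €132,119.50. Interest = €56,392.00, so EBIT − I = €75,727.50.
Degree of total leverage = total CM / (EBIT − interest) = €575,919.50 / €75,727.50 = 7.6052.

7.61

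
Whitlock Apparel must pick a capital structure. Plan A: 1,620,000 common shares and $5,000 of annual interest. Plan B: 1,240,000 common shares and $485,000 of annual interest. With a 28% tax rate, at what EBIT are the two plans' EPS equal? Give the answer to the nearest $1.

Set EPS_A = EPS_B: (EBIT − $5,000)(1 − 0.28) ÷ 1,620,000 = (EBIT − $485,000)(1 − 0.28) ÷ 1,240,000.
The (1 − t) factor cancels: (EBIT − 5,000) × 1,240,000 = (EBIT − 485,000) × 1,620,000.
EBIT × (1,620,000 − 1,240,000) = 485,000 × 1,620,000 − 5,000 × 1,240,000 = 779,500,000,000, so EBIT = 779,500,000,000 ÷ 380,000 = 2,051,315.79.

$2,051,316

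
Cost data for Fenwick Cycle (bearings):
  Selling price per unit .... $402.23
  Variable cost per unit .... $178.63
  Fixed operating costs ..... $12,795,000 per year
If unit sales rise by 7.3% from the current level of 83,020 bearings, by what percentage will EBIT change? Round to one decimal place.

At 83,020 units, contribution = 83,020 × $223.60 = $18,563,272.00.
EBIT = $18,563,272.00 − $12,795,000 = $5,768,272.00.
DOL = contribution ÷ EBIT = $18,563,272.00 ÷ $5,768,272.00 = 3.2182.
%ΔEBIT = DOL × %ΔSales = 3.2182 × +7.3% = +23.5%.

+23.5%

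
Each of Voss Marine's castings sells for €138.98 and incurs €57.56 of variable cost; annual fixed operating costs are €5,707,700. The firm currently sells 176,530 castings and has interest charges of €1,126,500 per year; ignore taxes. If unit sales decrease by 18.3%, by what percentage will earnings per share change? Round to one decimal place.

-34.9%

At 176,530 units, contribution = 176,530 × €81.42 = €14,373,072.60.
Operating income = contribution − fixed costs = €14,373,072.60 − €5,707,700 = €8,665,372.60.
Interest = €1,126,500.00, so EBIT − I = €7,538,872.60.
DCL = total CM / (EBIT − I) = €14,373,072.60 / €7,538,872.60 = 1.9065.
%ΔEPS = DCL × %ΔSales = 1.9065 × -18.3% = -34.9%.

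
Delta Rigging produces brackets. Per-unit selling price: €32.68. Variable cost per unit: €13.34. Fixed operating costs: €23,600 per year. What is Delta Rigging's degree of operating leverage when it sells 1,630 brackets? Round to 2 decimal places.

3.98

Contribution at this volume is 1,630 × €19.34 = €31,524.20.
Operating income = contribution − fixed costs = €31,524.20 − €23,600 = €7,924.20.
Degree of operating leverage = €31,524.20 / €7,924.20 = 3.9782.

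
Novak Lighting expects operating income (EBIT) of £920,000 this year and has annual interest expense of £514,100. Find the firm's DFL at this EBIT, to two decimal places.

Annual interest charges come to £514,100.00.
DFL = EBIT ÷ (EBIT − I) = £920,000 ÷ (£920,000 − £514,100.00) = £920,000 ÷ £405,900.00 = 2.2666.

2.27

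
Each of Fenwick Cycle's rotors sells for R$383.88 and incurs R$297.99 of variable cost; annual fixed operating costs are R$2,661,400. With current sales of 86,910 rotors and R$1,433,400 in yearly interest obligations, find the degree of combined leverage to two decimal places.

Contribution at this volume is 86,910 × R$85.89 = R$7,464,699.90.
Subtracting fixed costs: EBIT = R$7,464,699.90 − R$2,661,400 = R$4,803,299.90. Interest = R$1,433,400.00.
DOL = R$7,464,699.90 ÷ R$4,803,299.90 = 1.5541; DFL = R$4,803,299.90 ÷ R$3,369,899.90 = 1.4254.
DCL = DOL × DFL = 1.5541 × 1.4254 = 2.2152.

2.22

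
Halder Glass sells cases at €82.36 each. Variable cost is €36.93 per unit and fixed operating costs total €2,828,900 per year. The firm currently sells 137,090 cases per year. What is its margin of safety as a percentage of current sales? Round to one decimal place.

Contribution margin per unit = €82.36 − €36.93 = €45.43. Break-even units = €2,828,900 ÷ €45.43 = 62,269.43; break-even revenue = 62,269.43 × €82.36 = €5,128,509.88.
Actual sales revenue = 137,090 × €82.36 = €11,290,732.40.
Margin of safety = (€11,290,732.40 − €5,128,509.88) ÷ €11,290,732.40 = 54.6%.

54.6%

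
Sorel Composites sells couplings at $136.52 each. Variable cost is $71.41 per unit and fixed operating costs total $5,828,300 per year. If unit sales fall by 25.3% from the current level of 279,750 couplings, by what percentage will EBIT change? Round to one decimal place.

Contribution at this volume is 279,750 × $65.11 = $18,214,522.50.
EBIT = $18,214,522.50 − $5,828,300 = $12,386,222.50.
So DOL = total CM / EBIT = $18,214,522.50 / $12,386,222.50 = 1.4705.
%ΔEBIT = DOL × %ΔSales = 1.4705 × -25.3% = -37.2%.

-37.2%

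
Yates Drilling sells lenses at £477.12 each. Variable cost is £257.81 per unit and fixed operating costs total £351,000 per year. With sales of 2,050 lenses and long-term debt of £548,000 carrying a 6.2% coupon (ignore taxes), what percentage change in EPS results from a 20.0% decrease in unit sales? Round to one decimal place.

-139.2%

At 2,050 units, contribution = 2,050 × £219.31 = £449,585.50.
EBIT = £449,585.50 − £351,000 = £98,585.50.
Interest = £33,976.00, so EBIT − I = £64,609.50.
Degree of combined leverage = contribution ÷ (EBIT − I) = £449,585.50 ÷ £64,609.50 = 6.9585.
EPS therefore changes by 6.9585 × (-20.0%) = -139.2%.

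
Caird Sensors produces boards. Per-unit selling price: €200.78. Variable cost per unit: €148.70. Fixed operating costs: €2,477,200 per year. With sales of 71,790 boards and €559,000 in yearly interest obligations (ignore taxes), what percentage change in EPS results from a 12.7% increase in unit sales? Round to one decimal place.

+67.6%

At 71,790 units, contribution = 71,790 × €52.08 = €3,738,823.20.
EBIT = €3,738,823.20 − €2,477,200 = €1,261,623.20.
Interest = €559,000.00, so EBIT − I = €702,623.20.
Degree of combined leverage = contribution ÷ (EBIT − I) = €3,738,823.20 ÷ €702,623.20 = 5.3212.
EPS therefore changes by 5.3212 × (+12.7%) = +67.6%.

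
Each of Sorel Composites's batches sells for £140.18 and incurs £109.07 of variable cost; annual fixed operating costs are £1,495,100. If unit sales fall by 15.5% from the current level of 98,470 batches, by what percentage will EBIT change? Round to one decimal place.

Total contribution margin = 98,470 × £31.11 = £3,063,401.70.
EBIT = £3,063,401.70 − £1,495,100 = £1,568,301.70.
Degree of operating leverage = £3,063,401.70 / £1,568,301.70 = 1.9533.
So EBIT moves 1.9533 × (-15.5%) = -30.3%.

-30.3%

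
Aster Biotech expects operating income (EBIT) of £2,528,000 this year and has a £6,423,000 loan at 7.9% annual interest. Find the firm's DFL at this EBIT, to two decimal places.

1.25

Interest = £507,417.00.
DFL = EBIT ÷ (EBIT − I) = £2,528,000 ÷ (£2,528,000 − £507,417.00) = £2,528,000 ÷ £2,020,583.00 = 1.2511.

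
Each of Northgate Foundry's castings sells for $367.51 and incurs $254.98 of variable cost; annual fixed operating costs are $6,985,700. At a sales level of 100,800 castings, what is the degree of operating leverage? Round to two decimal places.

Total contribution margin = 100,800 × $112.53 = $11,343,024.00.
Operating income = contribution − fixed costs = $11,343,024.00 − $6,985,700 = $4,357,324.00.
Degree of operating leverage = $11,343,024.00 / $4,357,324.00 = 2.6032.

2.60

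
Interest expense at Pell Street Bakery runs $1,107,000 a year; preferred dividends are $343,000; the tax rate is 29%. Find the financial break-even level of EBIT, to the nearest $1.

Preferred dividends are paid after tax, so their pre-tax equivalent is $343,000 ÷ (1 − 0.29) = $483,098.59.
Financial break-even EBIT = interest + D_p ÷ (1 − t) = $1,107,000 + $483,098.59 = $1,590,098.59.

$1,590,099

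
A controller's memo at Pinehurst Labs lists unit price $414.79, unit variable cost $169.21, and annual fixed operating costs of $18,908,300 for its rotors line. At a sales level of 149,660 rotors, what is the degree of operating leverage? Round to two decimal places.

2.06

Contribution at this volume is 149,660 × $245.58 = $36,753,502.80.
Operating income = contribution − fixed costs = $36,753,502.80 − $18,908,300 = $17,845,202.80.
DOL = contribution ÷ EBIT = $36,753,502.80 ÷ $17,845,202.80 = 2.0596.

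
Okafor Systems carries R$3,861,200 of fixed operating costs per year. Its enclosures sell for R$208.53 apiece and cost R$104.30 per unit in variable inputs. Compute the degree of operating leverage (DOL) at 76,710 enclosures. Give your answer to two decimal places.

At 76,710 units, contribution = 76,710 × R$104.23 = R$7,995,483.30.
EBIT = R$7,995,483.30 − R$3,861,200 = R$4,134,283.30.
DOL = contribution ÷ EBIT = R$7,995,483.30 ÷ R$4,134,283.30 = 1.9339.

1.93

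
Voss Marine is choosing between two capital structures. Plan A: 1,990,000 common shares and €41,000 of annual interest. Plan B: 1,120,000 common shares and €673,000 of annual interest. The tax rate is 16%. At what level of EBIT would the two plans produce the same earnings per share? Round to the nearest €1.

At indifference, (EBIT − 41,000)(1 − t)/1,990,000 = (EBIT − 673,000)(1 − t)/1,120,000.
The (1 − t) factor cancels: (EBIT − 41,000) × 1,120,000 = (EBIT − 673,000) × 1,990,000.
EBIT × (1,990,000 − 1,120,000) = 673,000 × 1,990,000 − 41,000 × 1,120,000 = 1,293,350,000,000, so EBIT = 1,293,350,000,000 ÷ 870,000 = 1,486,609.20.

€1,486,609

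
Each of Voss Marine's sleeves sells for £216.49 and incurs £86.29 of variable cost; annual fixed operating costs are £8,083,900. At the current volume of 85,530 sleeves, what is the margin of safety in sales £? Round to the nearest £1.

£5,074,888

Each unit contributes £216.49 − £86.29 = £130.20. Break-even units = £8,083,900 ÷ £130.20 = 62,088.33; break-even revenue = 62,088.33 × £216.49 = £13,441,501.62.
Actual sales revenue = 85,530 × £216.49 = £18,516,389.70.
Margin of safety = £18,516,389.70 − £13,441,501.62 = £5,074,888.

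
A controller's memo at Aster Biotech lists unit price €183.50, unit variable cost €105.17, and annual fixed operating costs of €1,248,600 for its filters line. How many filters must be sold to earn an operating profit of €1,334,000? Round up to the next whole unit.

32,971 filters

Contribution margin per unit = €183.50 − €105.17 = €78.33.
Required volume = (fixed costs + target profit) ÷ CM = (€1,248,600 + €1,334,000) ÷ €78.33 = 32,970.76, so 32,971 filters.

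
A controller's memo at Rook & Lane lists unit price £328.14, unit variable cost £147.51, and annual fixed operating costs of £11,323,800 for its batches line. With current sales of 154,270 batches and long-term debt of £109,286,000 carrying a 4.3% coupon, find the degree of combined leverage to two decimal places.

At 154,270 units, contribution = 154,270 × £180.63 = £27,865,790.10.
Operating income = contribution − fixed costs = £27,865,790.10 − £11,323,800 = £16,541,990.10. Interest = £4,699,298.00, so EBIT − I = £11,842,692.10.
DCL = contribution ÷ (EBIT − I) = £27,865,790.10 ÷ £11,842,692.10 = 2.3530.

2.35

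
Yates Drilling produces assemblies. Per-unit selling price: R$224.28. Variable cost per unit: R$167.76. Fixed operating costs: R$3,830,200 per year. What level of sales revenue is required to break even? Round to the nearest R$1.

CM per unit = R$224.28 − R$167.76 = R$56.52; CM ratio = R$56.52 / R$224.28 = 0.2520.
Break-even revenue = fixed costs × price ÷ CM = R$3,830,200 × R$224.28 ÷ R$56.52 = R$15,198,819.

R$15,198,819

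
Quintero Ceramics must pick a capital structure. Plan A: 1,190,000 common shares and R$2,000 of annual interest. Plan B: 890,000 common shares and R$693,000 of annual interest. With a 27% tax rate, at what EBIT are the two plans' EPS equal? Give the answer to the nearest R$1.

R$2,742,967

Set EPS_A = EPS_B: (EBIT − R$2,000)(1 − 0.27) ÷ 1,190,000 = (EBIT − R$693,000)(1 − 0.27) ÷ 890,000.
The (1 − t) factor cancels: (EBIT − 2,000) × 890,000 = (EBIT − 693,000) × 1,190,000.
EBIT × (1,190,000 − 890,000) = 693,000 × 1,190,000 − 2,000 × 890,000 = 822,890,000,000, so EBIT = 822,890,000,000 ÷ 300,000 = 2,742,966.67.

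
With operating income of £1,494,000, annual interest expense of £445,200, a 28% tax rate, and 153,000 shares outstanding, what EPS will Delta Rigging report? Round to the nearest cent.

£4.94

Pre-tax income = £1,494,000 − £445,200.00 = £1,048,800.00.
Net income = £1,048,800.00 × (1 − 0.28) = £755,136.00.
Per share: £755,136.00 / 153,000 shares = £4.94.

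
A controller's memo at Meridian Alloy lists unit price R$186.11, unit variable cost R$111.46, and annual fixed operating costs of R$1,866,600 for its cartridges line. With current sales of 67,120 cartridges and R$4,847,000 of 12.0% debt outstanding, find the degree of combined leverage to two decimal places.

Total contribution margin = 67,120 × R$74.65 = R$5,010,508.00.
EBIT = R$5,010,508.00 − R$1,866,600 = R$3,143,908.00. Interest = R$581,640.00.
DOL = R$5,010,508.00 ÷ R$3,143,908.00 = 1.5937; DFL = R$3,143,908.00 ÷ R$2,562,268.00 = 1.2270.
Combined leverage = 1.5937 × 1.2270 = 1.9555.

1.96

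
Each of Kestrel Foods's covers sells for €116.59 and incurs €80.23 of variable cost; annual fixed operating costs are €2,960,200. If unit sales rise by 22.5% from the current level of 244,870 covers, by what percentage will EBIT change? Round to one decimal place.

Total contribution margin = 244,870 × €36.36 = €8,903,473.20.
Operating income = contribution − fixed costs = €8,903,473.20 − €2,960,200 = €5,943,273.20.
So DOL = total CM / EBIT = €8,903,473.20 / €5,943,273.20 = 1.4981.
So EBIT moves 1.4981 × (+22.5%) = +33.7%.

+33.7%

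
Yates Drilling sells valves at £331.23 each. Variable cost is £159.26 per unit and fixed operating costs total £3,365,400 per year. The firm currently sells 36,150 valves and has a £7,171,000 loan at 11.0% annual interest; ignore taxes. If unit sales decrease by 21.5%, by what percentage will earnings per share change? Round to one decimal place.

-64.8%

Total contribution margin = 36,150 × £171.97 = £6,216,715.50.
Operating income = contribution − fixed costs = £6,216,715.50 − £3,365,400 = £2,851,315.50.
Interest = £788,810.00, so EBIT − I = £2,062,505.50.
Degree of combined leverage = contribution ÷ (EBIT − I) = £6,216,715.50 ÷ £2,062,505.50 = 3.0142.
EPS therefore changes by 3.0142 × (-21.5%) = -64.8%.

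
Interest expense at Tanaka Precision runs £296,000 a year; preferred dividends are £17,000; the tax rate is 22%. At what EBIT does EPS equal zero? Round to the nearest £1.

Preferred dividends are paid after tax, so their pre-tax equivalent is £17,000 ÷ (1 − 0.22) = £21,794.87.
Financial break-even EBIT = interest + D_p ÷ (1 − t) = £296,000 + £21,794.87 = £317,794.87.

£317,795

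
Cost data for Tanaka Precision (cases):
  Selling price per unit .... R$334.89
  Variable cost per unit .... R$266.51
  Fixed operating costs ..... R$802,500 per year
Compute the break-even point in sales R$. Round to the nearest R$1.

R$3,930,231

CM per unit = R$334.89 − R$266.51 = R$68.38; CM ratio = R$68.38 / R$334.89 = 0.2042.
Break-even revenue = fixed costs × price ÷ CM = R$802,500 × R$334.89 ÷ R$68.38 = R$3,930,231.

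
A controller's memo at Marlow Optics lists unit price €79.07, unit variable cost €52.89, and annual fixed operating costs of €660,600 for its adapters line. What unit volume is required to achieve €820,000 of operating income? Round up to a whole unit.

Each unit contributes €79.07 − €52.89 = €26.18.
Units = (FC + target) / CM = (€660,600 + €820,000) / €26.18 = 56,554.62, so 56,555 adapters.

56,555 adapters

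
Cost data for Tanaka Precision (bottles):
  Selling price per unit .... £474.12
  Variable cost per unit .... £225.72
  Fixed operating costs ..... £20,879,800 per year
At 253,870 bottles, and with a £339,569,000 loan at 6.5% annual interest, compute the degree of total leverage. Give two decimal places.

Contribution at this volume is 253,870 × £248.40 = £63,061,308.00.
Operating income = contribution − fixed costs = £63,061,308.00 − £20,879,800 = £42,181,508.00. Interest = £22,071,985.00, so EBIT − I = £20,109,523.00.
Degree of total leverage = total CM / (EBIT − interest) = £63,061,308.00 / £20,109,523.00 = 3.1359.

3.14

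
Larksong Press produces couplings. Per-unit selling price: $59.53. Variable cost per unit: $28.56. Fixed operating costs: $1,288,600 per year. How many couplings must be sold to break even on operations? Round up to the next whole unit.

Unit CM = price − variable cost = $59.53 − $28.56 = $30.97.
Break-even volume = fixed costs ÷ CM per unit = $1,288,600 ÷ $30.97 = 41,608.01, so 41,609 couplings.

41,609 couplings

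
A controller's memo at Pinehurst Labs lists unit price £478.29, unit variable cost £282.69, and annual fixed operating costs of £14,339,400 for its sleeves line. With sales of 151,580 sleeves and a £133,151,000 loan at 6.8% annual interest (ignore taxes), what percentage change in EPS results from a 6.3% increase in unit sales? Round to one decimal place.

Total contribution margin = 151,580 × £195.60 = £29,649,048.00.
Subtracting fixed costs: EBIT = £29,649,048.00 − £14,339,400 = £15,309,648.00.
Interest = £9,054,268.00, so EBIT − I = £6,255,380.00.
DCL = total CM / (EBIT − I) = £29,649,048.00 / £6,255,380.00 = 4.7398.
EPS therefore changes by 4.7398 × (+6.3%) = +29.9%.

+29.9%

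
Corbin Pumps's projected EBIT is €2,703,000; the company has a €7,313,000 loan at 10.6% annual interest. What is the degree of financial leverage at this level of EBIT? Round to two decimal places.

1.40

Interest = €775,178.00.
DFL = EBIT ÷ (EBIT − I) = €2,703,000 ÷ (€2,703,000 − €775,178.00) = €2,703,000 ÷ €1,927,822.00 = 1.4021.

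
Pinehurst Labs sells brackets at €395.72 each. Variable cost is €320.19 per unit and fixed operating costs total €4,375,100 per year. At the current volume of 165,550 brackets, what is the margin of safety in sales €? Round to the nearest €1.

Each unit contributes €395.72 − €320.19 = €75.53. Break-even units = €4,375,100 ÷ €75.53 = 57,925.33; break-even revenue = 57,925.33 × €395.72 = €22,922,210.67.
Current sales = 165,550 × €395.72 = €65,511,446.00.
Margin of safety = €65,511,446.00 − €22,922,210.67 = €42,589,235.

€42,589,235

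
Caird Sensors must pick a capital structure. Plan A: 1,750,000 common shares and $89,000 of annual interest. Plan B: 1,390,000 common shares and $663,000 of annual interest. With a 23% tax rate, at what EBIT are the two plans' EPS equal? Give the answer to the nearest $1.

$2,879,278

At indifference, (EBIT − 89,000)(1 − t)/1,750,000 = (EBIT − 663,000)(1 − t)/1,390,000.
Cancelling (1 − t) and cross-multiplying: 1,390,000·(EBIT − 89,000) = 1,750,000·(EBIT − 663,000).
EBIT × (1,750,000 − 1,390,000) = 663,000 × 1,750,000 − 89,000 × 1,390,000 = 1,036,540,000,000, so EBIT = 1,036,540,000,000 ÷ 360,000 = 2,879,277.78.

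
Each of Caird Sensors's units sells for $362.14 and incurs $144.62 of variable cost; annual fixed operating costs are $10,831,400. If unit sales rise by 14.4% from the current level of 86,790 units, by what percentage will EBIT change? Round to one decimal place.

+33.8%

Total contribution margin = 86,790 × $217.52 = $18,878,560.80.
EBIT = $18,878,560.80 − $10,831,400 = $8,047,160.80.
So DOL = total CM / EBIT = $18,878,560.80 / $8,047,160.80 = 2.3460.
Operating income changes by 2.3460 × +14.4% = +33.8%.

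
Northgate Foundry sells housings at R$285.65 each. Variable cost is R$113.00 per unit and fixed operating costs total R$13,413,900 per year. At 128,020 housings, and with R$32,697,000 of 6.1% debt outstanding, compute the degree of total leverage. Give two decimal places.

At 128,020 units, contribution = 128,020 × R$172.65 = R$22,102,653.00.
Subtracting fixed costs: EBIT = R$22,102,653.00 − R$13,413,900 = R$8,688,753.00. Interest = R$1,994,517.00.
DOL = R$22,102,653.00 ÷ R$8,688,753.00 = 2.5438; DFL = R$8,688,753.00 ÷ R$6,694,236.00 = 1.2979.
Combined leverage = 2.5438 × 1.2979 = 3.3016.

3.30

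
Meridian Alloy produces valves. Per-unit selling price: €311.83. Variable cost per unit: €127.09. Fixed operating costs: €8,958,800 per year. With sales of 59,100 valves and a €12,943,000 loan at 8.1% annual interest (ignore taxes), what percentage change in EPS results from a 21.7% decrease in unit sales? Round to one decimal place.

-260.1%

At 59,100 units, contribution = 59,100 × €184.74 = €10,918,134.00.
Subtracting fixed costs: EBIT = €10,918,134.00 − €8,958,800 = €1,959,334.00.
After interest of €1,048,383.00, pre-tax earnings = €910,951.00.
DCL = total CM / (EBIT − I) = €10,918,134.00 / €910,951.00 = 11.9854.
%ΔEPS = DCL × %ΔSales = 11.9854 × -21.7% = -260.1%.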